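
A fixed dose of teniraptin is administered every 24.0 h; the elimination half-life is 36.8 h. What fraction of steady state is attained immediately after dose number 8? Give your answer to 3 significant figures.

0.973

k = ln 2 / 36.8 = 0.01884 h⁻¹
f_n = 1 − e^(−nkτ) = 1 − e^(−8 × 0.01884 × 24.0) = 1 − e^(−3.616) = 1 − 0.02688 ≈ 0.973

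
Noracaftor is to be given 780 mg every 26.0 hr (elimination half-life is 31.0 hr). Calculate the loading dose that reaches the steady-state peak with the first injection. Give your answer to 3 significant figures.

k = ln 2 / 31.0 = 0.02236 hr⁻¹
Accumulation ratio R = 1 / (1 − e^(−kτ)) = 1 / (1 − e^(−0.02236×26.0)) = 1 / (1 − 0.5591) = 2.268
Loading dose = maintenance dose × R = 780 × 2.268 ≈ 1770 mg

1770 mg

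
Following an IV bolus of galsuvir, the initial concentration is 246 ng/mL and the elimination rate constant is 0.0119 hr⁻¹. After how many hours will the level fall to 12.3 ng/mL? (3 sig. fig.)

C(t) = C₀ e^(−kt)  ⇒  t = ln(C₀/C) / k
t = ln(246/12.3) / 0.01190 = 2.996 / 0.01190 ≈ 252 hours

252 hours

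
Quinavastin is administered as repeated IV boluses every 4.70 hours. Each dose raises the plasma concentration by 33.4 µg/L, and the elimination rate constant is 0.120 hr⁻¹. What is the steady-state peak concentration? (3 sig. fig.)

77.5 µg/L

Fraction remaining after one interval: e^(−kτ) = e^(−0.1200 × 4.70) = 0.5689
R = 1 / (1 − 0.5689) = 2.320
Css,max = 33.4 × 2.320 ≈ 77.5 µg/L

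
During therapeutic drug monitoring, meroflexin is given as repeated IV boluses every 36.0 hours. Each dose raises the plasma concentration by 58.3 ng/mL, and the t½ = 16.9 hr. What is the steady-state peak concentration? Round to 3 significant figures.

k = ln 2 / 16.9 = 0.04101 hr⁻¹
Fraction remaining after one interval: e^(−kτ) = e^(−0.04101 × 36.0) = 0.2284
R = 1 / (1 − 0.2284) = 1.296
Css,max = 58.3 × 1.296 ≈ 75.6 ng/mL

75.6 ng/mL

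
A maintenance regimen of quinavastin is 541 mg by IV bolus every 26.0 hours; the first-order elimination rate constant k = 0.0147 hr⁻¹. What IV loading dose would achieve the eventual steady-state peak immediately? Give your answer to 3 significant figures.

Accumulation ratio R = 1 / (1 − e^(−kτ)) = 1 / (1 − e^(−0.01470×26.0)) = 1 / (1 − 0.6824) = 3.148
Loading dose = maintenance dose × R = 541 × 3.148 ≈ 1700 mg

1700 mg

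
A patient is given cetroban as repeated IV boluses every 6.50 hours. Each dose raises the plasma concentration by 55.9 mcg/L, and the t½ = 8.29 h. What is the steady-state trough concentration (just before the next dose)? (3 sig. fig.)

k = ln 2 / 8.29 = 0.08361 h⁻¹
Fraction remaining after one interval: e^(−kτ) = e^(−0.08361 × 6.50) = 0.5807
R = 1 / (1 − 0.5807) = 2.385
Css,max = 55.9 × 2.385 = 133.3 mcg/L
Css,min = Css,max × e^(−kτ) = 133.3 × 0.5807 ≈ 77.4 mcg/L

77.4 mcg/L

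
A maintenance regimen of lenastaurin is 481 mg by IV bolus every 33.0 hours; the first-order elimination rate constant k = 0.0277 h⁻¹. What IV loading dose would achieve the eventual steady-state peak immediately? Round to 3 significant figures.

803 mg

Accumulation ratio R = 1 / (1 − e^(−kτ)) = 1 / (1 − e^(−0.02770×33.0)) = 1 / (1 − 0.4009) = 1.669
Loading dose = maintenance dose × R = 481 × 1.669 ≈ 803 mg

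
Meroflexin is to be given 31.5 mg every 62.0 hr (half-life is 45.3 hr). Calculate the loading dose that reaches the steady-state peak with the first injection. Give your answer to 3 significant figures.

k = ln 2 / 45.3 = 0.01530 hr⁻¹
Accumulation ratio R = 1 / (1 − e^(−kτ)) = 1 / (1 − e^(−0.01530×62.0)) = 1 / (1 − 0.3873) = 1.632
Loading dose = maintenance dose × R = 31.5 × 1.632 ≈ 51.4 mg

51.4 mg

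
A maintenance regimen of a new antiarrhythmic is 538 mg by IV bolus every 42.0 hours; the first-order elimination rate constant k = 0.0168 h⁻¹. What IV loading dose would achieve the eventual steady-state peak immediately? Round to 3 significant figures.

Accumulation ratio R = 1 / (1 − e^(−kτ)) = 1 / (1 − e^(−0.01680×42.0)) = 1 / (1 − 0.4938) = 1.976
Loading dose = maintenance dose × R = 538 × 1.976 ≈ 1060 mg

1060 mg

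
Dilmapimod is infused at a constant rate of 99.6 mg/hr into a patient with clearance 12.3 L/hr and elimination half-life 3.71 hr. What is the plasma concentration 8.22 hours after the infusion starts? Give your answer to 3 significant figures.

6.35 µg/mL

Css = rate / CL = 99.6 / 12.3 = 8.098 µg/mL
k = ln 2 / 3.71 = 0.1868 hr⁻¹
C(t) = Css (1 − e^(−kt)) = 8.098 × (1 − e^(−1.536)) = 8.098 × 0.7847 ≈ 6.35 µg/mL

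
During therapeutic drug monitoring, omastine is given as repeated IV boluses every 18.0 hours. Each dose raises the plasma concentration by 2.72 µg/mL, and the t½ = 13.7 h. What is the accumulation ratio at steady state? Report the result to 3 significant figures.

k = ln 2 / 13.7 = 0.05059 h⁻¹
Fraction remaining after one interval: e^(−kτ) = e^(−0.05059 × 18.0) = 0.4022
R = 1 / (1 − 0.4022) = 1 / 0.5978 ≈ 1.67

1.67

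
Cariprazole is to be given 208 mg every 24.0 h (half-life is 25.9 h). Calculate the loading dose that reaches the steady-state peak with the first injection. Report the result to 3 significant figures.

k = ln 2 / 25.9 = 0.02676 h⁻¹
Accumulation ratio R = 1 / (1 − e^(−kτ)) = 1 / (1 − e^(−0.02676×24.0)) = 1 / (1 − 0.5261) = 2.110
Loading dose = maintenance dose × R = 208 × 2.110 ≈ 439 mg

439 mg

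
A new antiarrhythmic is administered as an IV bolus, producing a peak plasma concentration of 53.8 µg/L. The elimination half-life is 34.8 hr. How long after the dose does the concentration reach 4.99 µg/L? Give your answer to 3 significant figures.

119 hours

k = ln 2 / 34.8 = 0.01992 hr⁻¹
C(t) = C₀ e^(−kt)  ⇒  t = ln(C₀/C) / k
t = ln(53.8/4.99) / 0.01992 = 2.378 / 0.01992 ≈ 119 hours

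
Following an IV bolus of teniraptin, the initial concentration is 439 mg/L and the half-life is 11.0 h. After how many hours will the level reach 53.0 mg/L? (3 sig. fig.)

k = ln 2 / 11.0 = 0.06301 h⁻¹
C(t) = C₀ e^(−kt)  ⇒  t = ln(C₀/C) / k
t = ln(439/53.0) / 0.06301 = 2.114 / 0.06301 ≈ 33.6 hours

33.6 hours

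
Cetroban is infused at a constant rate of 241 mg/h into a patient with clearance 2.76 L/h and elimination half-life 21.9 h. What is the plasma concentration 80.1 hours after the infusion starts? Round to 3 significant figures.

Css = rate / CL = 241 / 2.76 = 87.32 µg/mL
k = ln 2 / 21.9 = 0.03165 h⁻¹
C(t) = Css (1 − e^(−kt)) = 87.32 × (1 − e^(−2.535)) = 87.32 × 0.9208 ≈ 80.4 µg/mL

80.4 µg/mL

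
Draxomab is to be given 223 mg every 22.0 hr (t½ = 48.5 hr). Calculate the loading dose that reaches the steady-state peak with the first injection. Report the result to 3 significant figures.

827 mg

k = ln 2 / 48.5 = 0.01429 hr⁻¹
Accumulation ratio R = 1 / (1 − e^(−kτ)) = 1 / (1 − e^(−0.01429×22.0)) = 1 / (1 − 0.7302) = 3.707
Loading dose = maintenance dose × R = 223 × 3.707 ≈ 827 mg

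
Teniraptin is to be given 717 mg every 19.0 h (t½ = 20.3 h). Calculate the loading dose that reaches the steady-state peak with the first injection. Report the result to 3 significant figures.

k = ln 2 / 20.3 = 0.03415 h⁻¹
Accumulation ratio R = 1 / (1 − e^(−kτ)) = 1 / (1 − e^(−0.03415×19.0)) = 1 / (1 − 0.5227) = 2.095
Loading dose = maintenance dose × R = 717 × 2.095 ≈ 1500 mg

1500 mg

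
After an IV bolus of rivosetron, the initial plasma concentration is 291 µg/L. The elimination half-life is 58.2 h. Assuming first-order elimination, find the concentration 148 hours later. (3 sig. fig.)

k = ln 2 / 58.2 = 0.01191 h⁻¹
148 h is 2.543 half-lives, so C = 291 × (1/2)^2.543 = 291 × 0.1716 ≈ 49.9 µg/L

49.9 µg/L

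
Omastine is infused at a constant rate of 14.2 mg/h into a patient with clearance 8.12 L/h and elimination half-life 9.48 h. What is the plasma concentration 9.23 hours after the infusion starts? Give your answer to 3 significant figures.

0.858 mg/L

Css = rate / CL = 14.2 / 8.12 = 1.749 mg/L
k = ln 2 / 9.48 = 0.07312 h⁻¹
C(t) = Css (1 − e^(−kt)) = 1.749 × (1 − e^(−0.6749)) = 1.749 × 0.4908 ≈ 0.858 mg/L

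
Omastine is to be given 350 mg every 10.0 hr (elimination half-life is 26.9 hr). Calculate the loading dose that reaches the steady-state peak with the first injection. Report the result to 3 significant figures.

1540 mg

k = ln 2 / 26.9 = 0.02577 hr⁻¹
Accumulation ratio R = 1 / (1 − e^(−kτ)) = 1 / (1 − e^(−0.02577×10.0)) = 1 / (1 − 0.7728) = 4.402
Loading dose = maintenance dose × R = 350 × 4.402 ≈ 1540 mg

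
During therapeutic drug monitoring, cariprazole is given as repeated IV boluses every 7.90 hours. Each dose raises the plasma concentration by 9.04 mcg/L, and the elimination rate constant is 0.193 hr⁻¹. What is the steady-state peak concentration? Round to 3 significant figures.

Fraction remaining after one interval: e^(−kτ) = e^(−0.1930 × 7.90) = 0.2177
R = 1 / (1 − 0.2177) = 1.278
Css,max = 9.04 × 1.278 ≈ 11.6 mcg/L

11.6 mcg/L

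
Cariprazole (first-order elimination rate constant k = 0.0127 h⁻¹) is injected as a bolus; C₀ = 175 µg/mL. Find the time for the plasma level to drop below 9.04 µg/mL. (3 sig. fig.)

233 hours

C(t) = C₀ e^(−kt)  ⇒  t = ln(C₀/C) / k
t = ln(175/9.04) / 0.01270 = 2.963 / 0.01270 ≈ 233 hours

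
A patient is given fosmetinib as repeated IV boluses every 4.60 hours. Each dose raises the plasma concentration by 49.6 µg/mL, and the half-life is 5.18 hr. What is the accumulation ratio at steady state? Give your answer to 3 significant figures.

k = ln 2 / 5.18 = 0.1338 hr⁻¹
Fraction remaining after one interval: e^(−kτ) = e^(−0.1338 × 4.60) = 0.5404
R = 1 / (1 − 0.5404) = 1 / 0.4596 ≈ 2.18

2.18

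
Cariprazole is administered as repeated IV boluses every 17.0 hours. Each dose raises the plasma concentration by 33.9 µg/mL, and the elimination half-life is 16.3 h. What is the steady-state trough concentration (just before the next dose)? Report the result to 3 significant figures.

32.0 µg/mL

k = ln 2 / 16.3 = 0.04252 h⁻¹
Fraction remaining after one interval: e^(−kτ) = e^(−0.04252 × 17.0) = 0.4853
R = 1 / (1 − 0.4853) = 1.943
Css,max = 33.9 × 1.943 = 65.87 µg/mL
Css,min = Css,max × e^(−kτ) = 65.87 × 0.4853 ≈ 32.0 µg/mL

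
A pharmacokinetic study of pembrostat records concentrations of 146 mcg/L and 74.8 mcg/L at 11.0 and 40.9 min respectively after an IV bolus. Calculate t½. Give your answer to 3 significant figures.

31.0 minutes

k = ln(C₁/C₂) / (t₂ − t₁) = ln(146/74.8) / (40.9 − 11.0)
  = 0.6688 / 29.90 = 0.02237 min⁻¹
t½ = ln 2 / k = ln 2 / 0.02237 ≈ 31.0 minutes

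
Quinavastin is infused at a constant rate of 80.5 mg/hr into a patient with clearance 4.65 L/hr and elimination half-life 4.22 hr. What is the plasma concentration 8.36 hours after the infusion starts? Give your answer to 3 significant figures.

Css = rate / CL = 80.5 / 4.65 = 17.31 mg/L
k = ln 2 / 4.22 = 0.1643 hr⁻¹
C(t) = Css (1 − e^(−kt)) = 17.31 × (1 − e^(−1.373)) = 17.31 × 0.7467 ≈ 12.9 mg/L

12.9 mg/L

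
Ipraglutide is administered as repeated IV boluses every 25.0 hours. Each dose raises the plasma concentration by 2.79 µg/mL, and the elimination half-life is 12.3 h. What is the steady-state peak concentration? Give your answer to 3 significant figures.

3.69 µg/mL

k = ln 2 / 12.3 = 0.05635 h⁻¹
Fraction remaining after one interval: e^(−kτ) = e^(−0.05635 × 25.0) = 0.2444
R = 1 / (1 − 0.2444) = 1.324
Css,max = 2.79 × 1.324 ≈ 3.69 µg/mL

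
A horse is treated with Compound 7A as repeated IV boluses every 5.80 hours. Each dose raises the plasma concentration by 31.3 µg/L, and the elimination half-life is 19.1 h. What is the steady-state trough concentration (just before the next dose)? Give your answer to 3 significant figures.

134 µg/L

k = ln 2 / 19.1 = 0.03629 h⁻¹
Fraction remaining after one interval: e^(−kτ) = e^(−0.03629 × 5.80) = 0.8102
R = 1 / (1 − 0.8102) = 5.268
Css,max = 31.3 × 5.268 = 164.9 µg/L
Css,min = Css,max × e^(−kτ) = 164.9 × 0.8102 ≈ 134 µg/L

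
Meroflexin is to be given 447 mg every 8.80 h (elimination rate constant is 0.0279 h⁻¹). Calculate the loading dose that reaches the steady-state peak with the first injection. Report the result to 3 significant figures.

Accumulation ratio R = 1 / (1 − e^(−kτ)) = 1 / (1 − e^(−0.02790×8.80)) = 1 / (1 − 0.7823) = 4.593
Loading dose = maintenance dose × R = 447 × 4.593 ≈ 2050 mg

2050 mg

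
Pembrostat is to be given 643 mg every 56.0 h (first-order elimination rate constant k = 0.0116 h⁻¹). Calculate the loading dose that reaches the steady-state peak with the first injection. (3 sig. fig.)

1350 mg

Accumulation ratio R = 1 / (1 − e^(−kτ)) = 1 / (1 − e^(−0.01160×56.0)) = 1 / (1 − 0.5223) = 2.093
Loading dose = maintenance dose × R = 643 × 2.093 ≈ 1350 mg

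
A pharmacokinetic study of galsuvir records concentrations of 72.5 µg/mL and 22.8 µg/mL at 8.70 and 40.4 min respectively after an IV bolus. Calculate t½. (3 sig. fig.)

19.0 minutes

k = ln(C₁/C₂) / (t₂ − t₁) = ln(72.5/22.8) / (40.4 − 8.70)
  = 1.157 / 31.70 = 0.03649 min⁻¹
t½ = ln 2 / k = ln 2 / 0.03649 ≈ 19.0 minutes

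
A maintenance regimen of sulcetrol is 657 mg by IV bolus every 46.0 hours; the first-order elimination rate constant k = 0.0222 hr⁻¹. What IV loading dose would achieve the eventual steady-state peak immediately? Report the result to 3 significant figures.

Accumulation ratio R = 1 / (1 − e^(−kτ)) = 1 / (1 − e^(−0.02220×46.0)) = 1 / (1 − 0.3602) = 1.563
Loading dose = maintenance dose × R = 657 × 1.563 ≈ 1030 mg

1030 mg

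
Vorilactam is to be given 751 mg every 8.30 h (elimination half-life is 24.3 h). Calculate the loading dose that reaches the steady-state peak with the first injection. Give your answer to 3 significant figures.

k = ln 2 / 24.3 = 0.02852 h⁻¹
Accumulation ratio R = 1 / (1 − e^(−kτ)) = 1 / (1 − e^(−0.02852×8.30)) = 1 / (1 − 0.7892) = 4.744
Loading dose = maintenance dose × R = 751 × 4.744 ≈ 3560 mg

3560 mg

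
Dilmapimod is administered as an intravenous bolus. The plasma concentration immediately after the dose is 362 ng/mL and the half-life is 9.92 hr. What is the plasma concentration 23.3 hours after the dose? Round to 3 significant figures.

71.1 ng/mL

k = ln 2 / 9.92 = 0.06987 hr⁻¹
23.3 hr is 2.349 half-lives, so C = 362 × (1/2)^2.349 = 362 × 0.1963 ≈ 71.1 ng/mL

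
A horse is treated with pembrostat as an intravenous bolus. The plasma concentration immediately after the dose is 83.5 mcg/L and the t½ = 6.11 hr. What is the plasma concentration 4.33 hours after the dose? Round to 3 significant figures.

k = ln 2 / 6.11 = 0.1134 hr⁻¹
C(t) = C₀ e^(−kt) = 83.5 × e^(−0.1134 × 4.33) = 83.5 × e^(−0.4912) = 83.5 × 0.6119 ≈ 51.1 mcg/L

51.1 mcg/L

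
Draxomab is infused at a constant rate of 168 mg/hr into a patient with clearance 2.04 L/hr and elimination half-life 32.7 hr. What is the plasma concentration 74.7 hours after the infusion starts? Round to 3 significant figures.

65.4 mg/L

Css = rate / CL = 168 / 2.04 = 82.35 mg/L
k = ln 2 / 32.7 = 0.02120 hr⁻¹
C(t) = Css (1 − e^(−kt)) = 82.35 × (1 − e^(−1.583)) = 82.35 × 0.7947 ≈ 65.4 mg/L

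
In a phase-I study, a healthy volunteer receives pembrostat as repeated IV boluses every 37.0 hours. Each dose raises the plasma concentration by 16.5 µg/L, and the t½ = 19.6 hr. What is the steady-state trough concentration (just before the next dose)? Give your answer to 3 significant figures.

k = ln 2 / 19.6 = 0.03536 hr⁻¹
Fraction remaining after one interval: e^(−kτ) = e^(−0.03536 × 37.0) = 0.2702
R = 1 / (1 − 0.2702) = 1.370
Css,max = 16.5 × 1.370 = 22.61 µg/L
Css,min = Css,max × e^(−kτ) = 22.61 × 0.2702 ≈ 6.11 µg/L

6.11 µg/L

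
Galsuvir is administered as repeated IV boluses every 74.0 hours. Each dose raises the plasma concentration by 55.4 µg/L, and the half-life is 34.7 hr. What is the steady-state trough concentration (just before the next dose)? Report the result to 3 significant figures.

k = ln 2 / 34.7 = 0.01998 hr⁻¹
Fraction remaining after one interval: e^(−kτ) = e^(−0.01998 × 74.0) = 0.2281
R = 1 / (1 − 0.2281) = 1.295
Css,max = 55.4 × 1.295 = 71.77 µg/L
Css,min = Css,max × e^(−kτ) = 71.77 × 0.2281 ≈ 16.4 µg/L

16.4 µg/L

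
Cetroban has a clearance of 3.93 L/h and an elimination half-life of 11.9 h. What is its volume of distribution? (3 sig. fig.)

67.5 L

k = ln 2 / t½ = ln 2 / 11.9 = 0.05825 h⁻¹
V = CL / k = 3.93 / 0.05825 ≈ 67.5 L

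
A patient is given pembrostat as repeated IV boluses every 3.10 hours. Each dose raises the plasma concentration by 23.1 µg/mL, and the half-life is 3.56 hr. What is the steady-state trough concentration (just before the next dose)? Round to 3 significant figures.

27.9 µg/mL

k = ln 2 / 3.56 = 0.1947 hr⁻¹
Fraction remaining after one interval: e^(−kτ) = e^(−0.1947 × 3.10) = 0.5468
R = 1 / (1 − 0.5468) = 2.207
Css,max = 23.1 × 2.207 = 50.98 µg/mL
Css,min = Css,max × e^(−kτ) = 50.98 × 0.5468 ≈ 27.9 µg/mL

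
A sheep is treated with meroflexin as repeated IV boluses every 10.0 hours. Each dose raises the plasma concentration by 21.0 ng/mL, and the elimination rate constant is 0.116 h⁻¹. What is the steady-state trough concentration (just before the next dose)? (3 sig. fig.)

9.59 ng/mL

Fraction remaining after one interval: e^(−kτ) = e^(−0.1160 × 10.0) = 0.3135
R = 1 / (1 − 0.3135) = 1.457
Css,max = 21.0 × 1.457 = 30.59 ng/mL
Css,min = Css,max × e^(−kτ) = 30.59 × 0.3135 ≈ 9.59 ng/mL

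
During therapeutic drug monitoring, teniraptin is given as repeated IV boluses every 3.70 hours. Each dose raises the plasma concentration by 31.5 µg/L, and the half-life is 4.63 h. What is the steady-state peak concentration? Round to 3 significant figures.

k = ln 2 / 4.63 = 0.1497 h⁻¹
Fraction remaining after one interval: e^(−kτ) = e^(−0.1497 × 3.70) = 0.5747
R = 1 / (1 − 0.5747) = 2.351
Css,max = 31.5 × 2.351 ≈ 74.1 µg/L

74.1 µg/L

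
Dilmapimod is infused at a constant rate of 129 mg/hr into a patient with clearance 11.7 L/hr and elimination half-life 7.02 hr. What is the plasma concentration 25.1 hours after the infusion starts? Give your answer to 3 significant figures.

10.1 mg/L

Css = rate / CL = 129 / 11.7 = 11.03 mg/L
k = ln 2 / 7.02 = 0.09874 hr⁻¹
C(t) = Css (1 − e^(−kt)) = 11.03 × (1 − e^(−2.478)) = 11.03 × 0.9161 ≈ 10.1 mg/L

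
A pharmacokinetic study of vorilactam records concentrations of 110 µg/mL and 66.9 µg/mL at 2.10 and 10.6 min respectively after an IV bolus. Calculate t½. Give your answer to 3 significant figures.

11.8 minutes

k = ln(C₁/C₂) / (t₂ − t₁) = ln(110/66.9) / (10.6 − 2.10)
  = 0.4973 / 8.500 = 0.05850 min⁻¹
t½ = ln 2 / k = ln 2 / 0.05850 ≈ 11.8 minutes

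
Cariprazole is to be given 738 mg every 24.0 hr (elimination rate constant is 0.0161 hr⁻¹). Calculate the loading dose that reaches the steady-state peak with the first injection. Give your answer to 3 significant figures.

Accumulation ratio R = 1 / (1 − e^(−kτ)) = 1 / (1 − e^(−0.01610×24.0)) = 1 / (1 − 0.6795) = 3.120
Loading dose = maintenance dose × R = 738 × 3.120 ≈ 2300 mg

2300 mg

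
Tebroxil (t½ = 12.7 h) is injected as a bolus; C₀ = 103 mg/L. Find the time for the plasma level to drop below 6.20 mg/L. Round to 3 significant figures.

k = ln 2 / 12.7 = 0.05458 h⁻¹
C(t) = C₀ e^(−kt)  ⇒  t = ln(C₀/C) / k
t = ln(103/6.20) / 0.05458 = 2.810 / 0.05458 ≈ 51.5 hours

51.5 hours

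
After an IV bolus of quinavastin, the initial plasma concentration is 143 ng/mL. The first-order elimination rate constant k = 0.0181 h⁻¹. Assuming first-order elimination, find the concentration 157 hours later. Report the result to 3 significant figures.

C(t) = C₀ e^(−kt) = 143 × e^(−0.01810 × 157) = 143 × e^(−2.842) = 143 × 0.05833 ≈ 8.34 ng/mL

8.34 ng/mL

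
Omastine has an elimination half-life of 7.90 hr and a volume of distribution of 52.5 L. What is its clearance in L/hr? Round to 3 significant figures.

k = ln 2 / t½ = ln 2 / 7.90 = 0.08774 hr⁻¹
CL = k · V = 0.08774 × 52.5 ≈ 4.61 L/hr

4.61 L/hr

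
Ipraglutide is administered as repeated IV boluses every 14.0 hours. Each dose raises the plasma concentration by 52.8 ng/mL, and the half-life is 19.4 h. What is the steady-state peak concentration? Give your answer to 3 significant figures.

k = ln 2 / 19.4 = 0.03573 h⁻¹
Fraction remaining after one interval: e^(−kτ) = e^(−0.03573 × 14.0) = 0.6064
R = 1 / (1 − 0.6064) = 2.541
Css,max = 52.8 × 2.541 ≈ 134 ng/mL

134 ng/mL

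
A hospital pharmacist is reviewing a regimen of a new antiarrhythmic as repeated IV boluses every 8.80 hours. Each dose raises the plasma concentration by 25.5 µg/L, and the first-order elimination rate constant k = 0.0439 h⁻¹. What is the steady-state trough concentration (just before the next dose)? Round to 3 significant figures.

Fraction remaining after one interval: e^(−kτ) = e^(−0.04390 × 8.80) = 0.6796
R = 1 / (1 − 0.6796) = 3.121
Css,max = 25.5 × 3.121 = 79.58 µg/L
Css,min = Css,max × e^(−kτ) = 79.58 × 0.6796 ≈ 54.1 µg/L

54.1 µg/L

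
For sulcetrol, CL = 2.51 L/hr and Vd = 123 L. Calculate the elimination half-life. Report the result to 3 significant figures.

34.0 hours

k = CL / V = 2.51 / 123 = 0.02041 hr⁻¹
t½ = ln 2 / k = ln 2 / 0.02041 ≈ 34.0 hours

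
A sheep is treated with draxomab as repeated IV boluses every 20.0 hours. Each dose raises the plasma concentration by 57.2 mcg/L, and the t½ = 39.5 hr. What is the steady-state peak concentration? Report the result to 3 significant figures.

193 mcg/L

k = ln 2 / 39.5 = 0.01755 hr⁻¹
Fraction remaining after one interval: e^(−kτ) = e^(−0.01755 × 20.0) = 0.7040
R = 1 / (1 − 0.7040) = 3.379
Css,max = 57.2 × 3.379 ≈ 193 mcg/L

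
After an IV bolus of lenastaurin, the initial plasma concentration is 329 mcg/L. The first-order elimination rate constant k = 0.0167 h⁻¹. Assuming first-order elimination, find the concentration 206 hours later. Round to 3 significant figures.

10.5 mcg/L

C(t) = C₀ e^(−kt) = 329 × e^(−0.01670 × 206) = 329 × e^(−3.440) = 329 × 0.03206 ≈ 10.5 mcg/L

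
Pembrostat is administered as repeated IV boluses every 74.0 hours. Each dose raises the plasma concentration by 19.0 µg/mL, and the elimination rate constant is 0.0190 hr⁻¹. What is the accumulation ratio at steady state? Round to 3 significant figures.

Fraction remaining after one interval: e^(−kτ) = e^(−0.01900 × 74.0) = 0.2451
R = 1 / (1 − 0.2451) = 1 / 0.7549 ≈ 1.32

1.32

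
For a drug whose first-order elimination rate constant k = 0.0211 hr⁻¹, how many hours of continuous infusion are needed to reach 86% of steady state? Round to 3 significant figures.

93.2 hours

f = 1 − e^(−kt)  ⇒  t = −ln(1 − f) / k
t = −ln(1 − 0.86) / 0.02110 = 1.966 / 0.02110 ≈ 93.2 hours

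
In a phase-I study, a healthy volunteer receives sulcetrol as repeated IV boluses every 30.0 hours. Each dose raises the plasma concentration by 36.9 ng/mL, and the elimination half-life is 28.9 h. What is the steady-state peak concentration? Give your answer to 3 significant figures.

k = ln 2 / 28.9 = 0.02398 h⁻¹
Fraction remaining after one interval: e^(−kτ) = e^(−0.02398 × 30.0) = 0.4870
R = 1 / (1 − 0.4870) = 1.949
Css,max = 36.9 × 1.949 ≈ 71.9 ng/mL

71.9 ng/mL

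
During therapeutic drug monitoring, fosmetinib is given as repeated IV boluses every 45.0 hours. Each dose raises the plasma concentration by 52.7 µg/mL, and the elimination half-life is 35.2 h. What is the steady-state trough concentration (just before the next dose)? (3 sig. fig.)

k = ln 2 / 35.2 = 0.01969 h⁻¹
Fraction remaining after one interval: e^(−kτ) = e^(−0.01969 × 45.0) = 0.4122
R = 1 / (1 − 0.4122) = 1.701
Css,max = 52.7 × 1.701 = 89.66 µg/mL
Css,min = Css,max × e^(−kτ) = 89.66 × 0.4122 ≈ 37.0 µg/mL

37.0 µg/mL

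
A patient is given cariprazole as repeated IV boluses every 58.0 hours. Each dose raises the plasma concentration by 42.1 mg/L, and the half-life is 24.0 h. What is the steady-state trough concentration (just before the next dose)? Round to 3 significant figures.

9.70 mg/L

k = ln 2 / 24.0 = 0.02888 h⁻¹
Fraction remaining after one interval: e^(−kτ) = e^(−0.02888 × 58.0) = 0.1873
R = 1 / (1 − 0.1873) = 1.230
Css,max = 42.1 × 1.230 = 51.80 mg/L
Css,min = Css,max × e^(−kτ) = 51.80 × 0.1873 ≈ 9.70 mg/L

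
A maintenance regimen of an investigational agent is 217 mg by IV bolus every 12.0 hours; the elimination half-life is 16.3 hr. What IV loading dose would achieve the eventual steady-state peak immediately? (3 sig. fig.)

k = ln 2 / 16.3 = 0.04252 hr⁻¹
Accumulation ratio R = 1 / (1 − e^(−kτ)) = 1 / (1 − e^(−0.04252×12.0)) = 1 / (1 − 0.6003) = 2.502
Loading dose = maintenance dose × R = 217 × 2.502 ≈ 543 mg

543 mg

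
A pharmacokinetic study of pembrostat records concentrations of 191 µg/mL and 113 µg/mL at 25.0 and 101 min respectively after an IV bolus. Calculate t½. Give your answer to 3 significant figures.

100 minutes

k = ln(C₁/C₂) / (t₂ − t₁) = ln(191/113) / (101 − 25.0)
  = 0.5249 / 76.00 = 0.006906 min⁻¹
t½ = ln 2 / k = ln 2 / 0.006906 ≈ 100 minutes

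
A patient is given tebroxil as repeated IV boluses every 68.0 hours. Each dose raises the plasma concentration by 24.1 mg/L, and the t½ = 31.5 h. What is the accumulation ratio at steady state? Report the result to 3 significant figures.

k = ln 2 / 31.5 = 0.02200 h⁻¹
Fraction remaining after one interval: e^(−kτ) = e^(−0.02200 × 68.0) = 0.2240
R = 1 / (1 − 0.2240) = 1 / 0.7760 ≈ 1.29

1.29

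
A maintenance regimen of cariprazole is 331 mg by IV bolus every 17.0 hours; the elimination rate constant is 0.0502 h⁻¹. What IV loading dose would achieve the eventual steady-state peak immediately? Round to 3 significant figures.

Accumulation ratio R = 1 / (1 − e^(−kτ)) = 1 / (1 − e^(−0.05020×17.0)) = 1 / (1 − 0.4260) = 1.742
Loading dose = maintenance dose × R = 331 × 1.742 ≈ 577 mg

577 mg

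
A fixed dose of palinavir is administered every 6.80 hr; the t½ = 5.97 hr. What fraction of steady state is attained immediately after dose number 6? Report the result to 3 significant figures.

k = ln 2 / 5.97 = 0.1161 hr⁻¹
f_n = 1 − e^(−nkτ) = 1 − e^(−6 × 0.1161 × 6.80) = 1 − e^(−4.737) = 1 − 0.008764 ≈ 0.991

0.991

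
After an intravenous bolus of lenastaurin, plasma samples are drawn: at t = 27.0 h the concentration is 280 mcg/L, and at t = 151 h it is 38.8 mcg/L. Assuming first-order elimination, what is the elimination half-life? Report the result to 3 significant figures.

k = ln(C₁/C₂) / (t₂ − t₁) = ln(280/38.8) / (151 − 27.0)
  = 1.976 / 124.0 = 0.01594 h⁻¹
t½ = ln 2 / k = ln 2 / 0.01594 ≈ 43.5 hours

43.5 hours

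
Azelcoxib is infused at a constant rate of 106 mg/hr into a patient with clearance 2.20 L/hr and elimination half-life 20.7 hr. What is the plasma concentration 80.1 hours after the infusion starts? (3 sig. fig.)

44.9 mg/L

Css = rate / CL = 106 / 2.20 = 48.18 mg/L
k = ln 2 / 20.7 = 0.03349 hr⁻¹
C(t) = Css (1 − e^(−kt)) = 48.18 × (1 − e^(−2.682)) = 48.18 × 0.9316 ≈ 44.9 mg/L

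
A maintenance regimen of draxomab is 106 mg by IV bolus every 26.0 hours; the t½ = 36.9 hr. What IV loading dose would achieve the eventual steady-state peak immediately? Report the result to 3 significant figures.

k = ln 2 / 36.9 = 0.01878 hr⁻¹
Accumulation ratio R = 1 / (1 − e^(−kτ)) = 1 / (1 − e^(−0.01878×26.0)) = 1 / (1 − 0.6136) = 2.588
Loading dose = maintenance dose × R = 106 × 2.588 ≈ 274 mg

274 mg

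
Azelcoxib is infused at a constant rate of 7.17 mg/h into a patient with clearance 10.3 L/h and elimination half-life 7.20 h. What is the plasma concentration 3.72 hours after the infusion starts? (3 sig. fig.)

Css = rate / CL = 7.17 / 10.3 = 0.6961 mg/L
k = ln 2 / 7.20 = 0.09627 h⁻¹
C(t) = Css (1 − e^(−kt)) = 0.6961 × (1 − e^(−0.3581)) = 0.6961 × 0.3010 ≈ 0.210 mg/L

0.210 mg/L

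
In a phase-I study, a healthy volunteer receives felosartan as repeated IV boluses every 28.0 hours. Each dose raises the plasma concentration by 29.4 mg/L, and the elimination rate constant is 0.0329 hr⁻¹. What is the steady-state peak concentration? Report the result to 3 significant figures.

48.8 mg/L

Fraction remaining after one interval: e^(−kτ) = e^(−0.03290 × 28.0) = 0.3980
R = 1 / (1 − 0.3980) = 1.661
Css,max = 29.4 × 1.661 ≈ 48.8 mg/L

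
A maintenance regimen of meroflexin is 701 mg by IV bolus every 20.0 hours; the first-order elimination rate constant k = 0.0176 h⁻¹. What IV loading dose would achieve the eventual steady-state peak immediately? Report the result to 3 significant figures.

2360 mg

Accumulation ratio R = 1 / (1 − e^(−kτ)) = 1 / (1 − e^(−0.01760×20.0)) = 1 / (1 − 0.7033) = 3.370
Loading dose = maintenance dose × R = 701 × 3.370 ≈ 2360 mg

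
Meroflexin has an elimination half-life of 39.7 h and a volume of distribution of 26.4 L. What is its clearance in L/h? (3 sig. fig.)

0.461 L/h

k = ln 2 / t½ = ln 2 / 39.7 = 0.01746 h⁻¹
CL = k · V = 0.01746 × 26.4 ≈ 0.461 L/h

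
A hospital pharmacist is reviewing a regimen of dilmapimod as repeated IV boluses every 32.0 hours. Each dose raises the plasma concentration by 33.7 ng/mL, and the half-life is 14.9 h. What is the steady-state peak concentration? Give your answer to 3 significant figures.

k = ln 2 / 14.9 = 0.04652 h⁻¹
Fraction remaining after one interval: e^(−kτ) = e^(−0.04652 × 32.0) = 0.2257
R = 1 / (1 − 0.2257) = 1.291
Css,max = 33.7 × 1.291 ≈ 43.5 ng/mL

43.5 ng/mL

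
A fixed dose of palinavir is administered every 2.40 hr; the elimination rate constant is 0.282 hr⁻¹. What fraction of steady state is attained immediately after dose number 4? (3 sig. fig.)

f_n = 1 − e^(−nkτ) = 1 − e^(−4 × 0.2820 × 2.40) = 1 − e^(−2.707) = 1 − 0.06672 ≈ 0.933

0.933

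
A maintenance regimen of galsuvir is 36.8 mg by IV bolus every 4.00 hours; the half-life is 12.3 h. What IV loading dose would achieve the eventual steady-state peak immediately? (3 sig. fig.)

k = ln 2 / 12.3 = 0.05635 h⁻¹
Accumulation ratio R = 1 / (1 − e^(−kτ)) = 1 / (1 − e^(−0.05635×4.00)) = 1 / (1 − 0.7982) = 4.955
Loading dose = maintenance dose × R = 36.8 × 4.955 ≈ 182 mg

182 mg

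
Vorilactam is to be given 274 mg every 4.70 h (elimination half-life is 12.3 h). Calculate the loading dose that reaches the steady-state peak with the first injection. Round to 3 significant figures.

1180 mg

k = ln 2 / 12.3 = 0.05635 h⁻¹
Accumulation ratio R = 1 / (1 − e^(−kτ)) = 1 / (1 − e^(−0.05635×4.70)) = 1 / (1 − 0.7673) = 4.298
Loading dose = maintenance dose × R = 274 × 4.298 ≈ 1180 mg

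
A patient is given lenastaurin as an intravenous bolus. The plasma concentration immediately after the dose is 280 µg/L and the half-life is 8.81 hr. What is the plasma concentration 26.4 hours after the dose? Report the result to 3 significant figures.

35.1 µg/L

k = ln 2 / 8.81 = 0.07868 hr⁻¹
C(t) = C₀ e^(−kt) = 280 × e^(−0.07868 × 26.4) = 280 × e^(−2.077) = 280 × 0.1253 ≈ 35.1 µg/L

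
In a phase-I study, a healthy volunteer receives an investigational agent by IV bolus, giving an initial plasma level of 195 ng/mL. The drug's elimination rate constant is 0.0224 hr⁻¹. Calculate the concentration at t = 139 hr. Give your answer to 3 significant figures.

C(t) = C₀ e^(−kt) = 195 × e^(−0.02240 × 139) = 195 × e^(−3.114) = 195 × 0.04444 ≈ 8.67 ng/mL

8.67 ng/mL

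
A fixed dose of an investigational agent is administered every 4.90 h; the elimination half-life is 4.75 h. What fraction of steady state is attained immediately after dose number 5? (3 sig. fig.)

0.972

k = ln 2 / 4.75 = 0.1459 h⁻¹
f_n = 1 − e^(−nkτ) = 1 − e^(−5 × 0.1459 × 4.90) = 1 − e^(−3.575) = 1 − 0.02801 ≈ 0.972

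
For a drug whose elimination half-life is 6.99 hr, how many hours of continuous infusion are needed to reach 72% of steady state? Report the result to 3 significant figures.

12.8 hours

k = ln 2 / 6.99 = 0.09916 hr⁻¹
f = 1 − e^(−kt)  ⇒  t = −ln(1 − f) / k
t = −ln(1 − 0.72) / 0.09916 = 1.273 / 0.09916 ≈ 12.8 hours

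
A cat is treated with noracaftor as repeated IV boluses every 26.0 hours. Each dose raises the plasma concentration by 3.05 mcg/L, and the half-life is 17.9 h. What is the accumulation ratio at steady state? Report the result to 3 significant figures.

1.58

k = ln 2 / 17.9 = 0.03872 h⁻¹
Fraction remaining after one interval: e^(−kτ) = e^(−0.03872 × 26.0) = 0.3654
R = 1 / (1 − 0.3654) = 1 / 0.6346 ≈ 1.58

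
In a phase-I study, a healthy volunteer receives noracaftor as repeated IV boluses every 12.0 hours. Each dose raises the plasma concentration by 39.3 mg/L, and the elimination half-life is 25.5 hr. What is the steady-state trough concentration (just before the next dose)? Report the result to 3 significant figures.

102 mg/L

k = ln 2 / 25.5 = 0.02718 hr⁻¹
Fraction remaining after one interval: e^(−kτ) = e^(−0.02718 × 12.0) = 0.7217
R = 1 / (1 − 0.7217) = 3.593
Css,max = 39.3 × 3.593 = 141.2 mg/L
Css,min = Css,max × e^(−kτ) = 141.2 × 0.7217 ≈ 102 mg/L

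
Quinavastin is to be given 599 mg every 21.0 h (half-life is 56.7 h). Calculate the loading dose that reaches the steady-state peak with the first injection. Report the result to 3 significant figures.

k = ln 2 / 56.7 = 0.01222 h⁻¹
Accumulation ratio R = 1 / (1 − e^(−kτ)) = 1 / (1 − e^(−0.01222×21.0)) = 1 / (1 − 0.7736) = 4.417
Loading dose = maintenance dose × R = 599 × 4.417 ≈ 2650 mg

2650 mg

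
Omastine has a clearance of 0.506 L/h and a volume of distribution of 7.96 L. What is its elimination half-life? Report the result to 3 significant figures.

10.9 hours

k = CL / V = 0.506 / 7.96 = 0.06357 h⁻¹
t½ = ln 2 / k = ln 2 / 0.06357 ≈ 10.9 hours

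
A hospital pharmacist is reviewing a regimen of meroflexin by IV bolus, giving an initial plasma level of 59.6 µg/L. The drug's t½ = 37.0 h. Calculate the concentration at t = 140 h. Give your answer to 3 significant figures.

k = ln 2 / 37.0 = 0.01873 h⁻¹
140 h is 3.784 half-lives, so C = 59.6 × (1/2)^3.784 = 59.6 × 0.07261 ≈ 4.33 µg/L

4.33 µg/L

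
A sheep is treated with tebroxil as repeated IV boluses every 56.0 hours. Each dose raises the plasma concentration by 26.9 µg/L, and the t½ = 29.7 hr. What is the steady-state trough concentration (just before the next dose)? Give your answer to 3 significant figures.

9.98 µg/L

k = ln 2 / 29.7 = 0.02334 hr⁻¹
Fraction remaining after one interval: e^(−kτ) = e^(−0.02334 × 56.0) = 0.2706
R = 1 / (1 − 0.2706) = 1.371
Css,max = 26.9 × 1.371 = 36.88 µg/L
Css,min = Css,max × e^(−kτ) = 36.88 × 0.2706 ≈ 9.98 µg/L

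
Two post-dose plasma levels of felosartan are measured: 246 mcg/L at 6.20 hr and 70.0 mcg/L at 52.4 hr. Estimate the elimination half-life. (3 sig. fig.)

k = ln(C₁/C₂) / (t₂ − t₁) = ln(246/70.0) / (52.4 − 6.20)
  = 1.257 / 46.20 = 0.02720 hr⁻¹
t½ = ln 2 / k = ln 2 / 0.02720 ≈ 25.5 hours

25.5 hours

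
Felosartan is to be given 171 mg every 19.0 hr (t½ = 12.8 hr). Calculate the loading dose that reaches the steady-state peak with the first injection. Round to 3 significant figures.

266 mg

k = ln 2 / 12.8 = 0.05415 hr⁻¹
Accumulation ratio R = 1 / (1 − e^(−kτ)) = 1 / (1 − e^(−0.05415×19.0)) = 1 / (1 − 0.3574) = 1.556
Loading dose = maintenance dose × R = 171 × 1.556 ≈ 266 mg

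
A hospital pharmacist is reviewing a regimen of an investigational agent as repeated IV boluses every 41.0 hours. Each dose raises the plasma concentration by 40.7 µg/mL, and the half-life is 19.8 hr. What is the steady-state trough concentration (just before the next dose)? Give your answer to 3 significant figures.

k = ln 2 / 19.8 = 0.03501 hr⁻¹
Fraction remaining after one interval: e^(−kτ) = e^(−0.03501 × 41.0) = 0.2380
R = 1 / (1 − 0.2380) = 1.312
Css,max = 40.7 × 1.312 = 53.42 µg/mL
Css,min = Css,max × e^(−kτ) = 53.42 × 0.2380 ≈ 12.7 µg/mL

12.7 µg/mL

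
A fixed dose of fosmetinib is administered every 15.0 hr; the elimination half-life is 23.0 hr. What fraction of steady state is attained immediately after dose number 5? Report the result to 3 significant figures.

k = ln 2 / 23.0 = 0.03014 hr⁻¹
f_n = 1 − e^(−nkτ) = 1 − e^(−5 × 0.03014 × 15.0) = 1 − e^(−2.260) = 1 − 0.1043 ≈ 0.896

0.896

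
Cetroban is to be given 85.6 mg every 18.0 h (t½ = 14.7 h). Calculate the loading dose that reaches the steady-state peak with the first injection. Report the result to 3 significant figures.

k = ln 2 / 14.7 = 0.04715 h⁻¹
Accumulation ratio R = 1 / (1 − e^(−kτ)) = 1 / (1 − e^(−0.04715×18.0)) = 1 / (1 − 0.4279) = 1.748
Loading dose = maintenance dose × R = 85.6 × 1.748 ≈ 150 mg

150 mg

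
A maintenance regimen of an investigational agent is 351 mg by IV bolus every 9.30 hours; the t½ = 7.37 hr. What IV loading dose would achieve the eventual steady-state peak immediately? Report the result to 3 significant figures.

602 mg

k = ln 2 / 7.37 = 0.09405 hr⁻¹
Accumulation ratio R = 1 / (1 − e^(−kτ)) = 1 / (1 − e^(−0.09405×9.30)) = 1 / (1 − 0.4170) = 1.715
Loading dose = maintenance dose × R = 351 × 1.715 ≈ 602 mg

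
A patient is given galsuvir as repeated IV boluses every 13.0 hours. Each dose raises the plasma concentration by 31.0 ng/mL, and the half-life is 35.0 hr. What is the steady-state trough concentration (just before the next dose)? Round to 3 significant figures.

106 ng/mL

k = ln 2 / 35.0 = 0.01980 hr⁻¹
Fraction remaining after one interval: e^(−kτ) = e^(−0.01980 × 13.0) = 0.7730
R = 1 / (1 − 0.7730) = 4.406
Css,max = 31.0 × 4.406 = 136.6 ng/mL
Css,min = Css,max × e^(−kτ) = 136.6 × 0.7730 ≈ 106 ng/mL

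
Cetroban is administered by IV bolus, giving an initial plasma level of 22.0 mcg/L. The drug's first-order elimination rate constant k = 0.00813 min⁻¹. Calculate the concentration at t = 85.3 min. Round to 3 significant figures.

11.0 mcg/L

C(t) = C₀ e^(−kt) = 22.0 × e^(−0.008130 × 85.3) = 22.0 × e^(−0.6935) = 22.0 × 0.4998 ≈ 11.0 mcg/L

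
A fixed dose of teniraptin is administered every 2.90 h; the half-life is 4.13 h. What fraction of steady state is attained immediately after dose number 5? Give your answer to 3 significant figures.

0.912

k = ln 2 / 4.13 = 0.1678 h⁻¹
f_n = 1 − e^(−nkτ) = 1 − e^(−5 × 0.1678 × 2.90) = 1 − e^(−2.434) = 1 − 0.08772 ≈ 0.912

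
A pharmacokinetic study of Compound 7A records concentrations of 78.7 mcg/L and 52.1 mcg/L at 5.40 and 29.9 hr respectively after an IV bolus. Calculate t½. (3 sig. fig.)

41.2 hours

k = ln(C₁/C₂) / (t₂ − t₁) = ln(78.7/52.1) / (29.9 − 5.40)
  = 0.4125 / 24.50 = 0.01684 hr⁻¹
t½ = ln 2 / k = ln 2 / 0.01684 ≈ 41.2 hours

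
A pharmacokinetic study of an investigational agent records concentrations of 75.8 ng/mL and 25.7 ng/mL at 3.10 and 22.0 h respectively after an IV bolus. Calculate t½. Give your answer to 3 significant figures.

12.1 hours

k = ln(C₁/C₂) / (t₂ − t₁) = ln(75.8/25.7) / (22.0 − 3.10)
  = 1.082 / 18.90 = 0.05723 h⁻¹
t½ = ln 2 / k = ln 2 / 0.05723 ≈ 12.1 hours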